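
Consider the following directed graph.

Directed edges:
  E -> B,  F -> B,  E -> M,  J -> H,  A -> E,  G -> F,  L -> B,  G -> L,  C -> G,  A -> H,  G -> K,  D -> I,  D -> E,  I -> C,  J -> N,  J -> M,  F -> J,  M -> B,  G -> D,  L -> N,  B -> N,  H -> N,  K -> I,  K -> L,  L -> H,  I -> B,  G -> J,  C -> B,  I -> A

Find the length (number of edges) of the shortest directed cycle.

For each vertex v, BFS finds the shortest path from v back to v.
The shortest such closed walk is G → D → I → C → G, length 4.

4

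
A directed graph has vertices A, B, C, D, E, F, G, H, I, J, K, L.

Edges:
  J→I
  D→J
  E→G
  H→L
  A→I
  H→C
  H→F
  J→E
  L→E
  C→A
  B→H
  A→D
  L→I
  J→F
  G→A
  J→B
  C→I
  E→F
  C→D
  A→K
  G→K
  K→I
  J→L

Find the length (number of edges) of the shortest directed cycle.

For each vertex v, BFS finds the shortest path from v back to v.
The shortest such closed walk is J → E → G → A → D → J, length 5.

5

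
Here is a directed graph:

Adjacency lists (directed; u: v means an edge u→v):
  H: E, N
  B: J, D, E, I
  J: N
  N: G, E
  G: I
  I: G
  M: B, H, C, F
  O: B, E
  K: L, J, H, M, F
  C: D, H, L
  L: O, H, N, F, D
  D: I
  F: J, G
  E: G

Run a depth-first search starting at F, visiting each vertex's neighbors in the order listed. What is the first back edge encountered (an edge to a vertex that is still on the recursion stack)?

DFS from F (visiting each vertex's neighbors in the order listed); mark gray on enter, black on exit:
F gray
  J gray
    N gray
      G gray
        I gray
          I→G: G is gray → back edge
First back edge: I → G.

I->G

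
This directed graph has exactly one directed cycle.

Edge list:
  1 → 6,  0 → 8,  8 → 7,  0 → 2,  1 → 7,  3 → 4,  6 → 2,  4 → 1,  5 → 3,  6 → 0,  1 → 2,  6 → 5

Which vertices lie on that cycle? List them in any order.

1, 3, 4, 5, 6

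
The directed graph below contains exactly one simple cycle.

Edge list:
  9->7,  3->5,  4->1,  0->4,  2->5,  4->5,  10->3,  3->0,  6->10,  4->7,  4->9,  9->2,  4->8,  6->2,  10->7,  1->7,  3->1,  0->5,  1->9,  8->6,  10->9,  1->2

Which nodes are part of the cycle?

0, 3, 4, 6, 8, 10

DFS with gray/black marking from 3:
3 gray
  0 gray
    5 gray
    5 black
    4 gray
      7 gray
      7 black
      9 gray
        2 gray
          2→5: 5 black — skip
        2 black
        9→7: 7 black — skip
      9 black
      4→5: 5 black — skip
      8 gray
        6 gray
          10 gray
            10→9: 9 black — skip
            10→3: 3 is gray → back edge
Back edge closes the cycle 3 → 0 → 4 → 8 → 6 → 10 → 3; its vertices are {0, 3, 4, 6, 8, 10}.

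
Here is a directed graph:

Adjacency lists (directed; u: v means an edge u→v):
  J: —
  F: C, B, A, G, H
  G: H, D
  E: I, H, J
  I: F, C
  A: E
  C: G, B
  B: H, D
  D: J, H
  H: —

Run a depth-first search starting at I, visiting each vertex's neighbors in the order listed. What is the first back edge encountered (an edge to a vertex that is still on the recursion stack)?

DFS from I (visiting each vertex's neighbors in the order listed); mark gray on enter, black on exit:
I gray
  F gray
    C gray
      G gray
        H gray
        H black
        D gray
          J gray
          J black
          D→H: H black — skip
        D black
      G black
      B gray
        B→H: H black — skip
        B→D: D black — skip
      B black
    C black
    F→B: B black — skip
    A gray
      E gray
        E→I: I is gray → back edge
First back edge: E → I.

E->I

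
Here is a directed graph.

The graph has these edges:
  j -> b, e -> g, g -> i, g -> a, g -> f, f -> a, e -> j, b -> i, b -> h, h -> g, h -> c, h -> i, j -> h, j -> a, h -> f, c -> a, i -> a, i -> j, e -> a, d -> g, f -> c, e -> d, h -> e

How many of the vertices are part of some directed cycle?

A vertex is on a directed cycle iff it belongs to a strongly connected component of size ≥ 2 (or has a self-loop).
The vertices on cycles are {b, d, e, g, h, i, j} — 7 in total.

7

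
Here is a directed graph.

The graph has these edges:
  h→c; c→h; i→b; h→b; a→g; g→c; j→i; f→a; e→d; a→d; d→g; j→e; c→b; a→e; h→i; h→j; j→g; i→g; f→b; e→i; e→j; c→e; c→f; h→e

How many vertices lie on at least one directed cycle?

9

A vertex is on a directed cycle iff it belongs to a strongly connected component of size ≥ 2 (or has a self-loop).
The vertices on cycles are {a, c, d, e, f, g, h, i, j} — 9 in total.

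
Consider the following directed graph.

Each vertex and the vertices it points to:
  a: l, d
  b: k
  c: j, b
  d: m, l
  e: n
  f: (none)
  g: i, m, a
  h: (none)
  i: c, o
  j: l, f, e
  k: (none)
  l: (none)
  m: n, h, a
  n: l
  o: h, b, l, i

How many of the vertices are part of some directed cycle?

A vertex is on a directed cycle iff it belongs to a strongly connected component of size ≥ 2 (or has a self-loop).
The vertices on cycles are {a, d, i, m, o} — 5 in total.

5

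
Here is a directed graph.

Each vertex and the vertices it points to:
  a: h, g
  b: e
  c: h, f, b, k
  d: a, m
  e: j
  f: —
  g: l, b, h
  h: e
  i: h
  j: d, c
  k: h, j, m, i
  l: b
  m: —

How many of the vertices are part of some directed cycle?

11

A vertex is on a directed cycle iff it belongs to a strongly connected component of size ≥ 2 (or has a self-loop).
The vertices on cycles are {a, b, c, d, e, g, h, i, j, k, l} — 11 in total.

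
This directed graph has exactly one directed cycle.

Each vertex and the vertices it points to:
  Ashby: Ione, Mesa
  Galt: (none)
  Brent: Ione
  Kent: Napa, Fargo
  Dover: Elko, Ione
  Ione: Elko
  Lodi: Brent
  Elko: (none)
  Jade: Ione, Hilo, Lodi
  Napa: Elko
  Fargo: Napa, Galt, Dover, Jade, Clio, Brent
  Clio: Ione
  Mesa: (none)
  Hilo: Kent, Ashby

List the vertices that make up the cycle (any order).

Hilo, Jade, Kent, Fargo

DFS with gray/black marking from Fargo:
Fargo gray
  Napa gray
    Elko gray
    Elko black
  Napa black
  Galt gray
  Galt black
  Dover gray
    Dover→Elko: Elko black — skip
    Ione gray
      Ione→Elko: Elko black — skip
    Ione black
  Dover black
  Jade gray
    Jade→Ione: Ione black — skip
    Hilo gray
      Kent gray
        Kent→Napa: Napa black — skip
        Kent→Fargo: Fargo is gray → back edge
Back edge closes the cycle Fargo → Jade → Hilo → Kent → Fargo; its vertices are {Hilo, Jade, Kent, Fargo}.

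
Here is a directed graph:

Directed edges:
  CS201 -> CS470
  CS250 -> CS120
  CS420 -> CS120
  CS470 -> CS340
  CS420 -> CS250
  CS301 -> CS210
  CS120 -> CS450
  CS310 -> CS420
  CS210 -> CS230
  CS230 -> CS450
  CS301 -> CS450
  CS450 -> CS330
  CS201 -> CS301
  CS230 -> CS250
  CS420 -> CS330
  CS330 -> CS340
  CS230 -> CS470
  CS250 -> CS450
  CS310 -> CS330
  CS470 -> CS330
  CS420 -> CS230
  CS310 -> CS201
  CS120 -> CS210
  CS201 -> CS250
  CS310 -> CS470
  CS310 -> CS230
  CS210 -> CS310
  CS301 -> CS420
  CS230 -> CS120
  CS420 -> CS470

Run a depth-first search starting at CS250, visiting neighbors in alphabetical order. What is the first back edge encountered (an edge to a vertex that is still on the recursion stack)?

DFS from CS250 (visiting neighbors in alphabetical order); mark gray on enter, black on exit:
CS250 gray
  CS120 gray
    CS210 gray
      CS230 gray
        CS230→CS120: CS120 is gray → back edge
First back edge: CS230 → CS120.

CS230->CS120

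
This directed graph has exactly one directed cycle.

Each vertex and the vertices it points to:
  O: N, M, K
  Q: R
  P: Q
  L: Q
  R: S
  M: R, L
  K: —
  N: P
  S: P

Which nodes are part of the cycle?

P, Q, R, S

DFS with gray/black marking from R:
R gray
  S gray
    P gray
      Q gray
        Q→R: R is gray → back edge
Back edge closes the cycle R → S → P → Q → R; its vertices are {P, Q, R, S}.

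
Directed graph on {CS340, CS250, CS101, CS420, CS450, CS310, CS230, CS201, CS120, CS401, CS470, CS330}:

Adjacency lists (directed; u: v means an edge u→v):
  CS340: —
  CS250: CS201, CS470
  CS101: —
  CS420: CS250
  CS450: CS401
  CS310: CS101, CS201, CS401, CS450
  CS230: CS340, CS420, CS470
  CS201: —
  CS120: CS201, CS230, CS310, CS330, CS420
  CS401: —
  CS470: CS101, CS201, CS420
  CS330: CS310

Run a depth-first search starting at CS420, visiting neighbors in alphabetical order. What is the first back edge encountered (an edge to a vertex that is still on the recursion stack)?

CS470->CS420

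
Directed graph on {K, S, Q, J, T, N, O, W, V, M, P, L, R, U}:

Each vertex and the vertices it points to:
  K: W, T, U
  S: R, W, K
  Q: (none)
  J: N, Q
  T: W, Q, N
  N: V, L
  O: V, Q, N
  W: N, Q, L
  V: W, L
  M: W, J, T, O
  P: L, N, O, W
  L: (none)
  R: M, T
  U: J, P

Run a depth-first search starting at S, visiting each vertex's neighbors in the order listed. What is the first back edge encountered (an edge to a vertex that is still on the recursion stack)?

V→W

DFS from S (visiting each vertex's neighbors in the order listed); mark gray on enter, black on exit:
S gray
  R gray
    M gray
      W gray
        N gray
          V gray
            V→W: W is gray → back edge
First back edge: V → W.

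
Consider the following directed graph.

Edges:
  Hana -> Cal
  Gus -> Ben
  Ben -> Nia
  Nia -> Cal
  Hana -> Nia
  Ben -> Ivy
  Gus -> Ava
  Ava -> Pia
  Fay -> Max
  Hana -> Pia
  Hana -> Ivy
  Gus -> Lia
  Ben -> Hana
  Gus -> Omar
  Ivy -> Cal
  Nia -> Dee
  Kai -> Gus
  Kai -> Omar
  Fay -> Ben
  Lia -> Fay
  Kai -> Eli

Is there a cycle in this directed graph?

DFS with white/gray/black marking, starting from Ben:
Ben gray
  Nia gray
    Dee gray
    Dee black
    Cal gray
    Cal black
  Nia black
  Ivy gray
    Ivy→Cal: Cal black — skip
  Ivy black
  Hana gray
    Hana→Ivy: Ivy black — skip
    Hana→Cal: Cal black — skip
    Pia gray
    Pia black
    Hana→Nia: Nia black — skip
  Hana black
Ben black
Omar gray
Omar black
Ava gray
  Ava→Pia: Pia black — skip
Ava black
Max gray
Max black
Lia gray
  Fay gray
    Fay→Max: Max black — skip
    Fay→Ben: Ben black — skip
  Fay black
Lia black
Kai gray
  Kai→Omar: Omar black — skip
  Eli gray
  Eli black
  Gus gray
    Gus→Ava: Ava black — skip
    Gus→Omar: Omar black — skip
    Gus→Lia: Lia black — skip
    Gus→Ben: Ben black — skip
  Gus black
Kai black
Every edge goes to a white or black vertex — no back edge, so the graph is acyclic.

No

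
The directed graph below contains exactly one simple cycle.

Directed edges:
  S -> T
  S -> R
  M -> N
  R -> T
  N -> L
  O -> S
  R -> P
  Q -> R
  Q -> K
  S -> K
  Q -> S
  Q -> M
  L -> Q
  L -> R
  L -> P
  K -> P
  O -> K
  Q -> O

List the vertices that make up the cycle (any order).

L, M, N, Q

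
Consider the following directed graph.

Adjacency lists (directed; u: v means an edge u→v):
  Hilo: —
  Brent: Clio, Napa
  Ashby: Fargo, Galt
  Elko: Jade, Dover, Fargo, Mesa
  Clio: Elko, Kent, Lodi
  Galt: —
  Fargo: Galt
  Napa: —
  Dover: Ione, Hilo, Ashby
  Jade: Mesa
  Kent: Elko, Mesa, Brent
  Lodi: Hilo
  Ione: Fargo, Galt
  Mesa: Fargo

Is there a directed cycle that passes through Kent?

Yes

Kent is on a cycle iff Kent can reach itself via ≥1 edge.
Kent → Brent → Clio → Kent — yes.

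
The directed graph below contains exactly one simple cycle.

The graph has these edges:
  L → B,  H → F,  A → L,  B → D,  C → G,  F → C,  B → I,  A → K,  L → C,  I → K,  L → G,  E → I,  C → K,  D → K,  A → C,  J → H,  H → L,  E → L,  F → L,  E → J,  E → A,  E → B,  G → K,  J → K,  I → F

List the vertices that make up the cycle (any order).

DFS with gray/black marking from B:
B gray
  I gray
    K gray
    K black
    F gray
      C gray
        C→K: K black — skip
        G gray
          G→K: K black — skip
        G black
      C black
      L gray
        L→C: C black — skip
        L→B: B is gray → back edge
Back edge closes the cycle B → I → F → L → B; its vertices are {B, F, I, L}.

B, F, I, L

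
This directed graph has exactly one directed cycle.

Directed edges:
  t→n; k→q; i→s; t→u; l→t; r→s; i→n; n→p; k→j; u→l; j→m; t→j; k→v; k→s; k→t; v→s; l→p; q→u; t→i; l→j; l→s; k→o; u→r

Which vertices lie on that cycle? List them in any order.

DFS with gray/black marking from t:
t gray
  j gray
    m gray
    m black
  j black
  i gray
    s gray
    s black
    n gray
      p gray
      p black
    n black
  i black
  t→n: n black — skip
  u gray
    l gray
      l→t: t is gray → back edge
Back edge closes the cycle t → u → l → t; its vertices are {l, t, u}.

l, t, u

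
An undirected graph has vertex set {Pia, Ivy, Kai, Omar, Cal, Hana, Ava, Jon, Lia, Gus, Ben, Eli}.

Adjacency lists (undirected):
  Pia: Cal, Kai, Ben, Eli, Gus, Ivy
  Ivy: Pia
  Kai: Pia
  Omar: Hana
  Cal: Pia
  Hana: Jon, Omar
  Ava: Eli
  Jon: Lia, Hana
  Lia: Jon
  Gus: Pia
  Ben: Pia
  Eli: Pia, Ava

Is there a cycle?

No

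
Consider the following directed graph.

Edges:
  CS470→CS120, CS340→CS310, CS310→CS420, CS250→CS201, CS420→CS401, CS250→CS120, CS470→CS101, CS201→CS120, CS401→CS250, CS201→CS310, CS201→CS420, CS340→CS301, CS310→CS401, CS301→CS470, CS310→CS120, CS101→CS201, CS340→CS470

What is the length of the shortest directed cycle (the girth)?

For each vertex v, BFS finds the shortest path from v back to v.
The shortest such closed walk is CS310 → CS401 → CS250 → CS201 → CS310, length 4.

4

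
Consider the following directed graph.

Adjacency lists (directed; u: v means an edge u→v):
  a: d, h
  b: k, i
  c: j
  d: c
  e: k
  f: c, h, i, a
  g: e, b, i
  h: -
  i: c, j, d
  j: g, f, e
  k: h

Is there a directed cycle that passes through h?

h lies on a cycle iff there is a path from h back to itself.
Exploring from h, it never reaches itself; equivalently, its strongly connected component is a singleton.

No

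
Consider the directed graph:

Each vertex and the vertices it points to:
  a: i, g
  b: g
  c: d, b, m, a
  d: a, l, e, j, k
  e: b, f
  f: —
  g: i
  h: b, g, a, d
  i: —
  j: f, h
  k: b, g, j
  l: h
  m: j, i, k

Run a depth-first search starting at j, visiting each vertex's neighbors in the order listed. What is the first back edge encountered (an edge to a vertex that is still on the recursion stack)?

l->h

DFS from j (visiting each vertex's neighbors in the order listed); mark gray on enter, black on exit:
j gray
  f gray
  f black
  h gray
    b gray
      g gray
        i gray
        i black
      g black
    b black
    h→g: g black — skip
    a gray
      a→i: i black — skip
      a→g: g black — skip
    a black
    d gray
      d→a: a black — skip
      l gray
        l→h: h is gray → back edge
First back edge: l → h.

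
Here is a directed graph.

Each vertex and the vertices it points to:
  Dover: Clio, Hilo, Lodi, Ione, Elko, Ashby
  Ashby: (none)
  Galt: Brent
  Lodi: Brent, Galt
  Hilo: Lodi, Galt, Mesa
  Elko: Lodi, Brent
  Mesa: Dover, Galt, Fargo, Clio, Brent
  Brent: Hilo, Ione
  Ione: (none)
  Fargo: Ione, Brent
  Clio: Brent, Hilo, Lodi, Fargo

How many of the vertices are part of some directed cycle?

9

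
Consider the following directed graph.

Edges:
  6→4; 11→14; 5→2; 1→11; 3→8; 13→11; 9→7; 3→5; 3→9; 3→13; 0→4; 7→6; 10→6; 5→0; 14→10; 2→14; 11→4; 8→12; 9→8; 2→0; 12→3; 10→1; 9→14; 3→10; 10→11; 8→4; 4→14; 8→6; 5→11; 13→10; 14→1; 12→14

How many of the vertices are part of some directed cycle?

10

A vertex is on a directed cycle iff it belongs to a strongly connected component of size ≥ 2 (or has a self-loop).
The vertices on cycles are {1, 3, 4, 6, 8, 9, 10, 11, 12, 14} — 10 in total.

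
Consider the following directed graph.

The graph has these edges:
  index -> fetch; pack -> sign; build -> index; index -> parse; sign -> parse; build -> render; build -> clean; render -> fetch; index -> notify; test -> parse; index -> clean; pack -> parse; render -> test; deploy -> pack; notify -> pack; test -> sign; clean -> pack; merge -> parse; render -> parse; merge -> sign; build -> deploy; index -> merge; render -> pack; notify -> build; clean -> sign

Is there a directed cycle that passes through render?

No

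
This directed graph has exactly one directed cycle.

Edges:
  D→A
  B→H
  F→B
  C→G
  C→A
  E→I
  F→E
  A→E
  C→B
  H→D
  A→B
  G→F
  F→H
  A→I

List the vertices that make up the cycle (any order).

DFS with gray/black marking from A:
A gray
  E gray
    I gray
    I black
  E black
  B gray
    H gray
      D gray
        D→A: A is gray → back edge
Back edge closes the cycle A → B → H → D → A; its vertices are {A, B, D, H}.

A, B, D, H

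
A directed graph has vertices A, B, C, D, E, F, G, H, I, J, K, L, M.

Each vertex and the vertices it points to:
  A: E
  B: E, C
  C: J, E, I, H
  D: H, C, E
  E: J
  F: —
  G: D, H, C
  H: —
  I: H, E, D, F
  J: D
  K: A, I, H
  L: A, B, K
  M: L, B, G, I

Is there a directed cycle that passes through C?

C is on a cycle iff C can reach itself via ≥1 edge.
C → J → D → C — yes.

Yes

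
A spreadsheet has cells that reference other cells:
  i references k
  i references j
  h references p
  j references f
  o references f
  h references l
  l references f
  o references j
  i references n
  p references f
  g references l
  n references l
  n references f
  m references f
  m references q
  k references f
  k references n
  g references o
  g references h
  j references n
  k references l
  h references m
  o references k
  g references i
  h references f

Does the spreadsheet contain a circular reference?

DFS with white/gray/black marking, starting from f:
f gray
f black
g gray
  l gray
    l→f: f black — skip
  l black
  h gray
    h→f: f black — skip
    m gray
      q gray
      q black
      m→f: f black — skip
    m black
    p gray
      p→f: f black — skip
    p black
    h→l: l black — skip
  h black
  o gray
    k gray
      k→l: l black — skip
      n gray
        n→l: l black — skip
        n→f: f black — skip
      n black
      k→f: f black — skip
    k black
    j gray
      j→n: n black — skip
      j→f: f black — skip
    j black
    o→f: f black — skip
  o black
  i gray
    i→k: k black — skip
    i→n: n black — skip
    i→j: j black — skip
  i black
g black
Every edge goes to a white or black vertex — no back edge, so the graph is acyclic.

No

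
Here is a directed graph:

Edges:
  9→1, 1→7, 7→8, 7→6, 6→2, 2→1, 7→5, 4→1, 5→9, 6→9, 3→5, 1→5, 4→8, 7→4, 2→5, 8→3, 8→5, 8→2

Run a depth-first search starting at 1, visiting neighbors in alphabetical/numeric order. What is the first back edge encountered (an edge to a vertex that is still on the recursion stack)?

9→1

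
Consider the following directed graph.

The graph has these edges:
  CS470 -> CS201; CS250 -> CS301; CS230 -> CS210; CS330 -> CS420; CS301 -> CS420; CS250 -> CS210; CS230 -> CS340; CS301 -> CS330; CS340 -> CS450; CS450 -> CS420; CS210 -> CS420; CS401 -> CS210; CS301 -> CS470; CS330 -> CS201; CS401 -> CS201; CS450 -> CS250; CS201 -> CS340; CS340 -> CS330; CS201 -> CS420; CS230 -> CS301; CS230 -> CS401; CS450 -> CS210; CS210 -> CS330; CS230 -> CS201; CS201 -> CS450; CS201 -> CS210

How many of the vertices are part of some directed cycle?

8

A vertex is on a directed cycle iff it belongs to a strongly connected component of size ≥ 2 (or has a self-loop).
The vertices on cycles are {CS201, CS210, CS250, CS301, CS330, CS340, CS450, CS470} — 8 in total.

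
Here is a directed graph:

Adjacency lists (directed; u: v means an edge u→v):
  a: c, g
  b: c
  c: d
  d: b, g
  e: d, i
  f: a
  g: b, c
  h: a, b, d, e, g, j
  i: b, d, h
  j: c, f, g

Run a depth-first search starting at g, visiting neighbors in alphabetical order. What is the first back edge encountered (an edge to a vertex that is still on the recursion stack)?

d->b

DFS from g (visiting neighbors in alphabetical order); mark gray on enter, black on exit:
g gray
  b gray
    c gray
      d gray
        d→b: b is gray → back edge
First back edge: d → b.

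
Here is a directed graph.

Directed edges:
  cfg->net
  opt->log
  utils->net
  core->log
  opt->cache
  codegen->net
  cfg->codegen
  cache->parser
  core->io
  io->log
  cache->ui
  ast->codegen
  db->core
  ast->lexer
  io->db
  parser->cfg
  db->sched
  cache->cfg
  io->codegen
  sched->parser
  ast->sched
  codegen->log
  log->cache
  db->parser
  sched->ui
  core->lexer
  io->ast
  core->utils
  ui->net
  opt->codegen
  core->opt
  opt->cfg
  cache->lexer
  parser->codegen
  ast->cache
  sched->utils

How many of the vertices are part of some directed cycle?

8

A vertex is on a directed cycle iff it belongs to a strongly connected component of size ≥ 2 (or has a self-loop).
The vertices on cycles are {db, io, cfg, log, core, cache, parser, codegen} — 8 in total.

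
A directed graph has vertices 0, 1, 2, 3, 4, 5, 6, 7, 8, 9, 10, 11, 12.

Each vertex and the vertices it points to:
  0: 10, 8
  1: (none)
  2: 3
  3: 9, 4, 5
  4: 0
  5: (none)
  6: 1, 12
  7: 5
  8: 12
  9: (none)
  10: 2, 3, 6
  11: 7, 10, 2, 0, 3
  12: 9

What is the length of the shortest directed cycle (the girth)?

4

For each vertex v, BFS finds the shortest path from v back to v.
The shortest such closed walk is 3 → 4 → 0 → 10 → 3, length 4.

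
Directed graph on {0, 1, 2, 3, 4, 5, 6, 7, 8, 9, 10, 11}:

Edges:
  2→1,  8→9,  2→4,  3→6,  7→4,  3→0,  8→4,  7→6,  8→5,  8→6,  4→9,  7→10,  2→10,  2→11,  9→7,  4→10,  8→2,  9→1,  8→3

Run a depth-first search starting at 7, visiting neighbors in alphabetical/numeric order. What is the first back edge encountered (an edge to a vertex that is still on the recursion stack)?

9->7

DFS from 7 (visiting neighbors in alphabetical/numeric order); mark gray on enter, black on exit:
7 gray
  4 gray
    9 gray
      1 gray
      1 black
      9→7: 7 is gray → back edge
First back edge: 9 → 7.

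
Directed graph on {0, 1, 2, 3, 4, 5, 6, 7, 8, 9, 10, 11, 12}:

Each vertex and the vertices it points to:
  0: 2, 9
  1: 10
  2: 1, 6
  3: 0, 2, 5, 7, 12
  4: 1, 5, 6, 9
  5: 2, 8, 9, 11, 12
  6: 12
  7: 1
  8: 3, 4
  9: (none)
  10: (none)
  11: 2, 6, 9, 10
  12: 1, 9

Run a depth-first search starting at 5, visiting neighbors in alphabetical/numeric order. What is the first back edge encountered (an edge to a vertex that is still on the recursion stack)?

3->5

DFS from 5 (visiting neighbors in alphabetical/numeric order); mark gray on enter, black on exit:
5 gray
  2 gray
    1 gray
      10 gray
      10 black
    1 black
    6 gray
      12 gray
        12→1: 1 black — skip
        9 gray
        9 black
      12 black
    6 black
  2 black
  8 gray
    3 gray
      0 gray
        0→2: 2 black — skip
        0→9: 9 black — skip
      0 black
      3→2: 2 black — skip
      3→5: 5 is gray → back edge
First back edge: 3 → 5.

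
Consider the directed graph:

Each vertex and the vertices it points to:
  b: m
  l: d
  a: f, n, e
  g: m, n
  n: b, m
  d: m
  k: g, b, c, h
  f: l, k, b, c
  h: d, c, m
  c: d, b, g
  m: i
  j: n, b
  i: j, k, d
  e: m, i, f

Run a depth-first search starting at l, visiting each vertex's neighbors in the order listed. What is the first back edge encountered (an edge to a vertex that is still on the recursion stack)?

b->m

DFS from l (visiting each vertex's neighbors in the order listed); mark gray on enter, black on exit:
l gray
  d gray
    m gray
      i gray
        j gray
          n gray
            b gray
              b→m: m is gray → back edge
First back edge: b → m.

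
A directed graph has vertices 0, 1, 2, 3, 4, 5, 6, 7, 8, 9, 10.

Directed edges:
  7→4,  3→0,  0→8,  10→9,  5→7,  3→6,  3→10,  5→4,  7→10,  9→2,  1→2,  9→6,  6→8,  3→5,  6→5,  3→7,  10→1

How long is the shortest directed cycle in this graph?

For each vertex v, BFS finds the shortest path from v back to v.
The shortest such closed walk is 10 → 9 → 6 → 5 → 7 → 10, length 5.

5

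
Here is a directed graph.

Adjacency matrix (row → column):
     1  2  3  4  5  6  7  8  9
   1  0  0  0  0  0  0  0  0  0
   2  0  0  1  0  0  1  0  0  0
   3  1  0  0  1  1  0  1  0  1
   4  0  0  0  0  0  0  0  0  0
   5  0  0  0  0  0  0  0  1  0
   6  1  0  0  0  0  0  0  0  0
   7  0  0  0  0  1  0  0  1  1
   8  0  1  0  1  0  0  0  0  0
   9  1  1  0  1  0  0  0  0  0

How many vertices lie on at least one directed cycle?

A vertex is on a directed cycle iff it belongs to a strongly connected component of size ≥ 2 (or has a self-loop).
The vertices on cycles are {2, 3, 5, 7, 8, 9} — 6 in total.

6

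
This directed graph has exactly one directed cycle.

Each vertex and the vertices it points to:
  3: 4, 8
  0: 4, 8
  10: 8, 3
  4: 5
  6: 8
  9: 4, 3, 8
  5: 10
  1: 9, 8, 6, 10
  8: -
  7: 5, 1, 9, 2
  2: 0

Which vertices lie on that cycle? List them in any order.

DFS with gray/black marking from 5:
5 gray
  10 gray
    8 gray
    8 black
    3 gray
      4 gray
        4→5: 5 is gray → back edge
Back edge closes the cycle 5 → 10 → 3 → 4 → 5; its vertices are {3, 4, 5, 10}.

3, 4, 5, 10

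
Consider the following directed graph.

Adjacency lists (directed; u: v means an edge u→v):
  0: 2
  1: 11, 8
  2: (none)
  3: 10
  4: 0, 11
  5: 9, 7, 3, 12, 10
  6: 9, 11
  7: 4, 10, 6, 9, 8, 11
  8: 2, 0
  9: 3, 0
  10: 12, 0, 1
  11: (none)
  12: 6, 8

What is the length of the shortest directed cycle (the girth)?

For each vertex v, BFS finds the shortest path from v back to v.
The shortest such closed walk is 10 → 12 → 6 → 9 → 3 → 10, length 5.

5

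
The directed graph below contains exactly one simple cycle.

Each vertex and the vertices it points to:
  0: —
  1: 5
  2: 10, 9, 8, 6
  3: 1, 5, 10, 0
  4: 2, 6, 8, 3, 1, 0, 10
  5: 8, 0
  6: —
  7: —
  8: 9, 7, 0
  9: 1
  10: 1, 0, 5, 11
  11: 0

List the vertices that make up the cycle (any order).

DFS with gray/black marking from 8:
8 gray
  9 gray
    1 gray
      5 gray
        5→8: 8 is gray → back edge
Back edge closes the cycle 8 → 9 → 1 → 5 → 8; its vertices are {1, 5, 8, 9}.

1, 5, 8, 9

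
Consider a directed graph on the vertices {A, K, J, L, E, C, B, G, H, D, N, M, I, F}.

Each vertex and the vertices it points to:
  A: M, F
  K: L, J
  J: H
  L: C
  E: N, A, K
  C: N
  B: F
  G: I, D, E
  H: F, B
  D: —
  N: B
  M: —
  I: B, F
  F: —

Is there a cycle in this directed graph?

DFS with white/gray/black marking, starting from J:
J gray
  H gray
    F gray
    F black
    B gray
      B→F: F black — skip
    B black
  H black
J black
A gray
  M gray
  M black
  A→F: F black — skip
A black
K gray
  L gray
    C gray
      N gray
        N→B: B black — skip
      N black
    C black
  L black
  K→J: J black — skip
K black
E gray
  E→N: N black — skip
  E→A: A black — skip
  E→K: K black — skip
E black
G gray
  I gray
    I→B: B black — skip
    I→F: F black — skip
  I black
  D gray
  D black
  G→E: E black — skip
G black
Every edge goes to a white or black vertex — no back edge, so the graph is acyclic.

No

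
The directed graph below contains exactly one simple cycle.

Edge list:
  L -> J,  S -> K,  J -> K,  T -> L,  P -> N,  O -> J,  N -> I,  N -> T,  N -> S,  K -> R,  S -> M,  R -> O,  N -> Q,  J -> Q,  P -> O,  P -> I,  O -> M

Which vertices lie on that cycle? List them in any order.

DFS with gray/black marking from O:
O gray
  M gray
  M black
  J gray
    Q gray
    Q black
    K gray
      R gray
        R→O: O is gray → back edge
Back edge closes the cycle O → J → K → R → O; its vertices are {J, K, O, R}.

J, K, O, R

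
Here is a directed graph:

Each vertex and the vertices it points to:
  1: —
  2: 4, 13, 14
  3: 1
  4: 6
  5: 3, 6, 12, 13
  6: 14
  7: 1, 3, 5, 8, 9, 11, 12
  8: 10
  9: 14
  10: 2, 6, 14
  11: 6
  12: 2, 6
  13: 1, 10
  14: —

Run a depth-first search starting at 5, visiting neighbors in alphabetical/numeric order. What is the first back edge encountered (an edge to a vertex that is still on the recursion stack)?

10→2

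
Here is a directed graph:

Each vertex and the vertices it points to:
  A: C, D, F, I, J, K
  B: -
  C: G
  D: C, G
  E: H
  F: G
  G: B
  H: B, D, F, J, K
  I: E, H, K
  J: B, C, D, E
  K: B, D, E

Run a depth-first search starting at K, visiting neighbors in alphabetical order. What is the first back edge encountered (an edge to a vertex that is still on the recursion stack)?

DFS from K (visiting neighbors in alphabetical order); mark gray on enter, black on exit:
K gray
  B gray
  B black
  D gray
    C gray
      G gray
        G→B: B black — skip
      G black
    C black
    D→G: G black — skip
  D black
  E gray
    H gray
      H→B: B black — skip
      H→D: D black — skip
      F gray
        F→G: G black — skip
      F black
      J gray
        J→B: B black — skip
        J→C: C black — skip
        J→D: D black — skip
        J→E: E is gray → back edge
First back edge: J → E.

J->E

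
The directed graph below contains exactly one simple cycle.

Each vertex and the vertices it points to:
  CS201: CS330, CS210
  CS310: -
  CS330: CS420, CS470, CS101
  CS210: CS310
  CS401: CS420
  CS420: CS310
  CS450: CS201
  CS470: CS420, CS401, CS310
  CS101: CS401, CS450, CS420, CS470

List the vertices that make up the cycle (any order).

DFS with gray/black marking from CS330:
CS330 gray
  CS420 gray
    CS310 gray
    CS310 black
  CS420 black
  CS470 gray
    CS470→CS420: CS420 black — skip
    CS401 gray
      CS401→CS420: CS420 black — skip
    CS401 black
    CS470→CS310: CS310 black — skip
  CS470 black
  CS101 gray
    CS101→CS401: CS401 black — skip
    CS450 gray
      CS201 gray
        CS201→CS330: CS330 is gray → back edge
Back edge closes the cycle CS330 → CS101 → CS450 → CS201 → CS330; its vertices are {CS101, CS201, CS330, CS450}.

CS101, CS201, CS330, CS450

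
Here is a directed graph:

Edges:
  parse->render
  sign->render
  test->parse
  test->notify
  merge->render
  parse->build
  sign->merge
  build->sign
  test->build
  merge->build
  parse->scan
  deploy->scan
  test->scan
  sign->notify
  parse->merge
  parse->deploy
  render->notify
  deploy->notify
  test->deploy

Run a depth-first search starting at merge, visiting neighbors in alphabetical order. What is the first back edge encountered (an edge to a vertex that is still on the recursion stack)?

DFS from merge (visiting neighbors in alphabetical order); mark gray on enter, black on exit:
merge gray
  build gray
    sign gray
      sign→merge: merge is gray → back edge
First back edge: sign → merge.

sign→merge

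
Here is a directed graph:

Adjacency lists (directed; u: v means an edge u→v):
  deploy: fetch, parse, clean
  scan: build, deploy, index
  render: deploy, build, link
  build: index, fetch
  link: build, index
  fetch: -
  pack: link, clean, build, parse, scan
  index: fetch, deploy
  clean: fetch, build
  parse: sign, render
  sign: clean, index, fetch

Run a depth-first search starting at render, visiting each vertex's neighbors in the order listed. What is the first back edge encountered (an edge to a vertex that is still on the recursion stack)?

index->deploy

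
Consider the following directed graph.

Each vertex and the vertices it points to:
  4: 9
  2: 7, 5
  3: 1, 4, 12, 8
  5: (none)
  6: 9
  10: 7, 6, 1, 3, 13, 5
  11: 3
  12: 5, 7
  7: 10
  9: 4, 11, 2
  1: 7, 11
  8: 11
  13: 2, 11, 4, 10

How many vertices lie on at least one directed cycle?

12

A vertex is on a directed cycle iff it belongs to a strongly connected component of size ≥ 2 (or has a self-loop).
The vertices on cycles are {1, 2, 3, 4, 6, 7, 8, 9, 10, 11, 12, 13} — 12 in total.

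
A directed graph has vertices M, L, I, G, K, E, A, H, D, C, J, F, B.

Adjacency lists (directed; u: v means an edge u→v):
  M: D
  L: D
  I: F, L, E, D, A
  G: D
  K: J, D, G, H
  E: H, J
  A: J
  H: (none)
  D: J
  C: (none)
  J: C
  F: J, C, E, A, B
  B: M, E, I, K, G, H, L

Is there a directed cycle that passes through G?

G lies on a cycle iff there is a path from G back to itself.
Exploring from G, it never reaches itself; equivalently, its strongly connected component is a singleton.

No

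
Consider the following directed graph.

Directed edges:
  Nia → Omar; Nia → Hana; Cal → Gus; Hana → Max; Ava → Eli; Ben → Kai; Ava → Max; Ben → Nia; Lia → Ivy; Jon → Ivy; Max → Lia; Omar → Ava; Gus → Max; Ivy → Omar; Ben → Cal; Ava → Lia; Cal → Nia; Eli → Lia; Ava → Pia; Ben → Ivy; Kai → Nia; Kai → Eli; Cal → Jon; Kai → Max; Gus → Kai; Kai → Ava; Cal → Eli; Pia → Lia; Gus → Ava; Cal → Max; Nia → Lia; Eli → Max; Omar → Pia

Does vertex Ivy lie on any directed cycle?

Ivy is on a cycle iff Ivy can reach itself via ≥1 edge.
Ivy → Omar → Ava → Lia → Ivy — yes.

Yes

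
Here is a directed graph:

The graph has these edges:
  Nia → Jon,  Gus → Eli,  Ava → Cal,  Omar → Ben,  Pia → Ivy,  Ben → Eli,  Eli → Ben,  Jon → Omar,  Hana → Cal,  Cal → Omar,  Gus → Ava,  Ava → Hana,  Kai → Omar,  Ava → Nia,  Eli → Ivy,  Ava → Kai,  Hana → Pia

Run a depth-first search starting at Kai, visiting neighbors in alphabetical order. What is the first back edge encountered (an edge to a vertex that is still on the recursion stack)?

DFS from Kai (visiting neighbors in alphabetical order); mark gray on enter, black on exit:
Kai gray
  Omar gray
    Ben gray
      Eli gray
        Eli→Ben: Ben is gray → back edge
First back edge: Eli → Ben.

Eli->Ben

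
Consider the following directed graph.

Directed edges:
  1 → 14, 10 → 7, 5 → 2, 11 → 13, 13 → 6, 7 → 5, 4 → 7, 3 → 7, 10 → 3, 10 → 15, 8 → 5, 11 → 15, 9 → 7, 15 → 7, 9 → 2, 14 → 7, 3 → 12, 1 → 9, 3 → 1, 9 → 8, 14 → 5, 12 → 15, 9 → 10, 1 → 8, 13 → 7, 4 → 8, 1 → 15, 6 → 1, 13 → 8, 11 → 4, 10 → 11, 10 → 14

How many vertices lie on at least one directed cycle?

7

A vertex is on a directed cycle iff it belongs to a strongly connected component of size ≥ 2 (or has a self-loop).
The vertices on cycles are {1, 3, 6, 9, 10, 11, 13} — 7 in total.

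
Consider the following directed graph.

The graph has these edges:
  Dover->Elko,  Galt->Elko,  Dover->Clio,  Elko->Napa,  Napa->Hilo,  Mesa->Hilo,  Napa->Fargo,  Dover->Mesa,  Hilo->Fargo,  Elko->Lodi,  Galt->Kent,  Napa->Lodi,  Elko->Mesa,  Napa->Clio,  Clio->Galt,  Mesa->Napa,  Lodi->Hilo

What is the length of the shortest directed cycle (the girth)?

For each vertex v, BFS finds the shortest path from v back to v.
The shortest such closed walk is Clio → Galt → Elko → Napa → Clio, length 4.

4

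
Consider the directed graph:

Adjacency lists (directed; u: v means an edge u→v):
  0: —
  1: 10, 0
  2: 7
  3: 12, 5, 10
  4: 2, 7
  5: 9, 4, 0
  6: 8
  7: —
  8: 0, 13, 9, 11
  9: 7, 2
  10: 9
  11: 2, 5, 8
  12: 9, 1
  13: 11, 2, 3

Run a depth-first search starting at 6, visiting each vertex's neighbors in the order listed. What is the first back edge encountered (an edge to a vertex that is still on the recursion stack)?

11->8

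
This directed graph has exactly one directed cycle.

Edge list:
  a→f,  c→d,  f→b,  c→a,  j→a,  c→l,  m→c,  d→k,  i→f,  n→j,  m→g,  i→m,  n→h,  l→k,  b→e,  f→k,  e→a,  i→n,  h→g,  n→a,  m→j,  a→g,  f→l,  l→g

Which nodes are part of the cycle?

a, b, e, f

DFS with gray/black marking from f:
f gray
  l gray
    k gray
    k black
    g gray
    g black
  l black
  f→k: k black — skip
  b gray
    e gray
      a gray
        a→g: g black — skip
        a→f: f is gray → back edge
Back edge closes the cycle f → b → e → a → f; its vertices are {a, b, e, f}.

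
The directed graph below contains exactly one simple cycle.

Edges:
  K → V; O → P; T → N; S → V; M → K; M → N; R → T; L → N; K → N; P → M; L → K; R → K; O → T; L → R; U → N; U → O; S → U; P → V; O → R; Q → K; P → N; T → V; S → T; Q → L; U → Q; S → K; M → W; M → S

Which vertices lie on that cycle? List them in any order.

M, O, P, S, U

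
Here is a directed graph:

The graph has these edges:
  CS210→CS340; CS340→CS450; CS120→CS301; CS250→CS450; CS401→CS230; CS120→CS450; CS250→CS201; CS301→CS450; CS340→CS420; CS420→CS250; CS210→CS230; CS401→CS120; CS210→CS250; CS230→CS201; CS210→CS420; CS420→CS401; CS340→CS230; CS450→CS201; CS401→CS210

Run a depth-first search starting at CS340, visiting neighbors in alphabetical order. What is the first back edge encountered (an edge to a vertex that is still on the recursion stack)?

DFS from CS340 (visiting neighbors in alphabetical order); mark gray on enter, black on exit:
CS340 gray
  CS230 gray
    CS201 gray
    CS201 black
  CS230 black
  CS420 gray
    CS250 gray
      CS250→CS201: CS201 black — skip
      CS450 gray
        CS450→CS201: CS201 black — skip
      CS450 black
    CS250 black
    CS401 gray
      CS120 gray
        CS301 gray
          CS301→CS450: CS450 black — skip
        CS301 black
        CS120→CS450: CS450 black — skip
      CS120 black
      CS210 gray
        CS210→CS230: CS230 black — skip
        CS210→CS250: CS250 black — skip
        CS210→CS340: CS340 is gray → back edge
First back edge: CS210 → CS340.

CS210->CS340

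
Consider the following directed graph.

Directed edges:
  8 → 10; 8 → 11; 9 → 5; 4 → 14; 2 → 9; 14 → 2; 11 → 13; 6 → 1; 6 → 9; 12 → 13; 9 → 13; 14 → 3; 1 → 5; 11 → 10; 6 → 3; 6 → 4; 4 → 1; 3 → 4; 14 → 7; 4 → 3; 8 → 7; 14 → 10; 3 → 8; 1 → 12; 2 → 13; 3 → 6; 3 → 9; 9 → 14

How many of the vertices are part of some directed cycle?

A vertex is on a directed cycle iff it belongs to a strongly connected component of size ≥ 2 (or has a self-loop).
The vertices on cycles are {2, 3, 4, 6, 9, 14} — 6 in total.

6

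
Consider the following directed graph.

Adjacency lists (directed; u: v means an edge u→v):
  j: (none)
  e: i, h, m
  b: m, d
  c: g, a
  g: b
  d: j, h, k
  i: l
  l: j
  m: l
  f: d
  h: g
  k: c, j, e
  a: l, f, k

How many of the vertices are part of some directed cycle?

A vertex is on a directed cycle iff it belongs to a strongly connected component of size ≥ 2 (or has a self-loop).
The vertices on cycles are {a, b, c, d, e, f, g, h, k} — 9 in total.

9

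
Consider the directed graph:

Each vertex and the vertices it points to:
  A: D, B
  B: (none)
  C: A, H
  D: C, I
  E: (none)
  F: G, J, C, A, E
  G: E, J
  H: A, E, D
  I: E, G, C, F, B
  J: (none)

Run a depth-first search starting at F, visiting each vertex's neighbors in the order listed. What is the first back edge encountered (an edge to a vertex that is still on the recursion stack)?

D→C

DFS from F (visiting each vertex's neighbors in the order listed); mark gray on enter, black on exit:
F gray
  G gray
    E gray
    E black
    J gray
    J black
  G black
  F→J: J black — skip
  C gray
    A gray
      D gray
        D→C: C is gray → back edge
First back edge: D → C.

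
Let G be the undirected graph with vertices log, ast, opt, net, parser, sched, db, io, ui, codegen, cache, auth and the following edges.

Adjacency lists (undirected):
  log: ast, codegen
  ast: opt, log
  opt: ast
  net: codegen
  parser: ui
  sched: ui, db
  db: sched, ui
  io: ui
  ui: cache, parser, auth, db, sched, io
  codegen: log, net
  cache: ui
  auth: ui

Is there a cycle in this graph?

DFS, tracking each vertex's parent; an edge to a visited non-parent vertex closes a cycle.
Start from log:
visit log (parent –)
  visit ast (parent log)
    visit opt (parent ast)
      opt–ast: parent, skip
    ast–log: parent, skip
  visit codegen (parent log)
    codegen–log: parent, skip
    visit net (parent codegen)
      net–codegen: parent, skip
visit parser (parent –)
  visit ui (parent parser)
    visit cache (parent ui)
      cache–ui: parent, skip
    ui–parser: parent, skip
    visit auth (parent ui)
      auth–ui: parent, skip
    visit db (parent ui)
      visit sched (parent db)
        sched–ui: ui visited and ≠ parent → cycle
Cycle: ui – db – sched – ui.

Yes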